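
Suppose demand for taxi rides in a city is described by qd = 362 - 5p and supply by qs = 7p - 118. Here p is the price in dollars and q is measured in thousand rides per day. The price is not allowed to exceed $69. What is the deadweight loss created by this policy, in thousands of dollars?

0

Setting quantity demanded equal to quantity supplied, 362 - 5p = 7p - 118, gives p* = 40 and q* = 162.
Since 69 is above p* = 40, the ceiling does not bind and the free-market outcome prevails.
Since the control does not bind, no trades are prevented and deadweight loss is zero.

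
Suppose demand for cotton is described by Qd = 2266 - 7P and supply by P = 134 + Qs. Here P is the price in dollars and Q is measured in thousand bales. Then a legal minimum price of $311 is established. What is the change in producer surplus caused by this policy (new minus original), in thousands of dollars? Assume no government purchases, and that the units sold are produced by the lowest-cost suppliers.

Rearranging supply gives Qs = P - 134. In a free market, 2266 - 7P = P - 134 gives the equilibrium P* = 300, Q* = 166.
Since 311 > 300, the floor is binding.
At P = 311: Qd = 2266 - 7·311 = 89 and Qs = 311 - 134 = 177.
Producer surplus without the control is ½ · (300 - 134) · 166 = 13778.
With the floor, 89 units are sold at 311. The supply price at Q = 89 is 223, so PS = ½ · [(311 - 134) + (311 - 223)] · 89 = 11792.5.
Change in producer surplus = 11792.5 - 13778 = -1985.5.

-1985.5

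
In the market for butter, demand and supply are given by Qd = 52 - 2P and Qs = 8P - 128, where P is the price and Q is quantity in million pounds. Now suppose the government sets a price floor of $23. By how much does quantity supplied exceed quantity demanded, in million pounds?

50

Without the control the market clears where 52 - 2P = 8P - 128, i.e. P* = 18 and Q* = 16.
Because the floor (23) lies above the market-clearing price, it is binding.
At P = 23: Qd = 52 - 2·23 = 6 and Qs = 8·23 - 128 = 56.
Surplus = Qs - Qd = 56 - 6 = 50.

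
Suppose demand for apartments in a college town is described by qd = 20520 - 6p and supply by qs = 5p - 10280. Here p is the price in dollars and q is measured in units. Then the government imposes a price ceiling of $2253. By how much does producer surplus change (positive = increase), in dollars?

-1286817.5

Without the control the market clears where 20520 - 6p = 5p - 10280, i.e. p* = 2800 and q* = 3720.
Because the ceiling (2253) lies below the market-clearing price, it is binding.
At p = 2253: qd = 20520 - 6·2253 = 7002 and qs = 5·2253 - 10280 = 985.
Producer surplus without the control is ½ · (2800 - 2056) · 3720 = 1383840.
With the ceiling, producers sell 985 units at 2253, so PS = ½ · (2253 - 2056) · 985 = 97022.5.
Change in producer surplus = 97022.5 - 1383840 = -1286817.5.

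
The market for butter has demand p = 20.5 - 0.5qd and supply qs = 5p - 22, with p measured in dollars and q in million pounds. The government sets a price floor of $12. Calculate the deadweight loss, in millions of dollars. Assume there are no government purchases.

12.6

Rearranging demand gives qd = 41 - 2p. Equilibrium: 41 - 2p = 5p - 22, so 63 = 7p and p* = 9, q* = 23.
Since 12 > 9, the floor is binding.
At p = 12: qd = 41 - 2·12 = 17 and qs = 5·12 - 22 = 38.
Quantity traded falls to 17. At q = 17 the demand price is (41 - 17)/2 = 12 and the supply price is (22 + 17)/5 = 7.8.
Deadweight loss = ½ · (12 - 7.8) · (23 - 17) = ½ · 4.2 · 6 = 12.6.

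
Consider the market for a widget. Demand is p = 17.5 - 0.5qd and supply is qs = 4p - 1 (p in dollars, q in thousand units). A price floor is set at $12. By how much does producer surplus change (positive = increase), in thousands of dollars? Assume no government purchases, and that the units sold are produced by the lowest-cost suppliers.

48

Rearranging demand gives qd = 35 - 2p. Equilibrium: 35 - 2p = 4p - 1, so 36 = 6p and p* = 6, q* = 23.
Because the floor (12) lies above the market-clearing price, it is binding.
At p = 12: qd = 35 - 2·12 = 11 and qs = 4·12 - 1 = 47.
Producer surplus without the control is ½ · (6 - 0.25) · 23 = 66.125.
With the floor, 11 units are sold at 12. The supply price at q = 11 is 3, so PS = ½ · [(12 - 0.25) + (12 - 3)] · 11 = 114.125.
Change in producer surplus = 114.125 - 66.125 = 48.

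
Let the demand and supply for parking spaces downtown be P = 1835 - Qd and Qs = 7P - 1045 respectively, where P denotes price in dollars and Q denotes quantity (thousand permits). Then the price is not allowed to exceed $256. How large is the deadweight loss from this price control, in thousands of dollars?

Rearranging demand gives Qd = 1835 - P. Setting quantity demanded equal to quantity supplied, 1835 - P = 7P - 1045, gives P* = 360 and Q* = 1475.
Since 256 < 360, the ceiling is binding.
At P = 256: Qd = 1835 - 256 = 1579 and Qs = 7·256 - 1045 = 747.
Quantity traded falls to 747. At Q = 747 the demand price is 1835 - 747 = 1088 and the supply price is (1045 + 747)/7 = 256.
Deadweight loss = ½ · (1088 - 256) · (1475 - 747) = ½ · 832 · 728 = 302848.

302848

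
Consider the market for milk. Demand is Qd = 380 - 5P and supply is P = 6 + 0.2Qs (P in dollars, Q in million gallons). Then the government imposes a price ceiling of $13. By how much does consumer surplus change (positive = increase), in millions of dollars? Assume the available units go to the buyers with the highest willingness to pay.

Rearranging supply gives Qs = 5P - 30. Equilibrium: 380 - 5P = 5P - 30, so 410 = 10P and P* = 41, Q* = 175.
Because the ceiling (13) lies below the market-clearing price, it is binding.
At P = 13: Qd = 380 - 5·13 = 315 and Qs = 5·13 - 30 = 35.
Consumer surplus without the control is ½ · (76 - 41) · 175 = 3062.5.
With the ceiling, 35 units are sold at 13 (assume they go to the highest-value buyers). The demand price at Q = 35 is 69, so CS = ½ · [(76 - 13) + (69 - 13)] · 35 = 2082.5.
Change in consumer surplus = 2082.5 - 3062.5 = -980.

-980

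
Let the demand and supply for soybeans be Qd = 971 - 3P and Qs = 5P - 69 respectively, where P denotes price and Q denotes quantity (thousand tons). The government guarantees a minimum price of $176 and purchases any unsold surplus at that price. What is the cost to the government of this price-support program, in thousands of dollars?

64768

Setting quantity demanded equal to quantity supplied, 971 - 3P = 5P - 69, gives P* = 130 and Q* = 581.
Because the floor (176) lies above the market-clearing price, it is binding.
At P = 176: Qd = 971 - 3·176 = 443 and Qs = 5·176 - 69 = 811.
Surplus = Qs - Qd = 368.
Government expenditure = surplus × support price = 368 × 176 = 64768.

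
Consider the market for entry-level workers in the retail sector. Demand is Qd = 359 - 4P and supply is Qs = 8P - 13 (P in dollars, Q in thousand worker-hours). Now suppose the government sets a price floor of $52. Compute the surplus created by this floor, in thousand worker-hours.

Without the control the market clears where 359 - 4P = 8P - 13, i.e. P* = 31 and Q* = 235.
Since 52 > 31, the floor is binding.
At P = 52: Qd = 359 - 4·52 = 151 and Qs = 8·52 - 13 = 403.
Surplus = Qs - Qd = 403 - 151 = 252.

252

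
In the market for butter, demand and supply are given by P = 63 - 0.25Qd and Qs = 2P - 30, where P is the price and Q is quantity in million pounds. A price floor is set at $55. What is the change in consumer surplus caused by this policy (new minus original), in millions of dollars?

Rearranging demand gives Qd = 252 - 4P. Without the control the market clears where 252 - 4P = 2P - 30, i.e. P* = 47 and Q* = 64.
The floor of 55 is above the equilibrium price 47, so it binds.
At P = 55: Qd = 252 - 4·55 = 32 and Qs = 2·55 - 30 = 80.
Consumer surplus without the control is ½ · (63 - 47) · 64 = 512.
With the floor, consumers buy 32 units at 55, so CS = ½ · (63 - 55) · 32 = 128.
Change in consumer surplus = 128 - 512 = -384.

-384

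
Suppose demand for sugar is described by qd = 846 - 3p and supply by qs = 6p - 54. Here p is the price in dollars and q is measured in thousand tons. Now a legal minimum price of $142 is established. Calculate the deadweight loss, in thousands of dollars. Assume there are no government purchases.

Equilibrium: 846 - 3p = 6p - 54, so 900 = 9p and p* = 100, q* = 546.
Because the floor (142) lies above the market-clearing price, it is binding.
At p = 142: qd = 846 - 3·142 = 420 and qs = 6·142 - 54 = 798.
Quantity traded falls to 420. At q = 420 the demand price is (846 - 420)/3 = 142 and the supply price is (54 + 420)/6 = 79.
Deadweight loss = ½ · (142 - 79) · (546 - 420) = ½ · 63 · 126 = 3969.

3969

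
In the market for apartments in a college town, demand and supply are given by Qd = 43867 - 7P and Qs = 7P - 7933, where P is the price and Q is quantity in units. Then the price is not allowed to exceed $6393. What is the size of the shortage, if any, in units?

Setting quantity demanded equal to quantity supplied, 43867 - 7P = 7P - 7933, gives P* = 3700 and Q* = 17967.
Since 6393 is above P* = 3700, the ceiling does not bind and the free-market outcome prevails.
Since the control does not bind, there is no shortage.

0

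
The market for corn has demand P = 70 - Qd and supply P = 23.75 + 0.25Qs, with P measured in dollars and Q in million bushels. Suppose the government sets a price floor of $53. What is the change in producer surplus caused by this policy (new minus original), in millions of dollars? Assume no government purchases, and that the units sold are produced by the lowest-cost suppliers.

Rearranging demand gives Qd = 70 - P; rearranging supply gives Qs = 4P - 95. In a free market, 70 - P = 4P - 95 gives the equilibrium P* = 33, Q* = 37.
The floor of 53 is above the equilibrium price 33, so it binds.
At P = 53: Qd = 70 - 53 = 17 and Qs = 4·53 - 95 = 117.
Producer surplus without the control is ½ · (33 - 23.75) · 37 = 171.125.
With the floor, 17 units are sold at 53. The supply price at Q = 17 is 28, so PS = ½ · [(53 - 23.75) + (53 - 28)] · 17 = 461.125.
Change in producer surplus = 461.125 - 171.125 = 290.

290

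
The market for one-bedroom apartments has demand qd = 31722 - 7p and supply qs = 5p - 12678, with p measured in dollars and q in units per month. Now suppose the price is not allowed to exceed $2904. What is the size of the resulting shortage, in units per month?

9552

Without the control the market clears where 31722 - 7p = 5p - 12678, i.e. p* = 3700 and q* = 5822.
The ceiling of 2904 is below the equilibrium price 3700, so it binds.
At p = 2904: qd = 31722 - 7·2904 = 11394 and qs = 5·2904 - 12678 = 1842.
Shortage = qd - qs = 11394 - 1842 = 9552.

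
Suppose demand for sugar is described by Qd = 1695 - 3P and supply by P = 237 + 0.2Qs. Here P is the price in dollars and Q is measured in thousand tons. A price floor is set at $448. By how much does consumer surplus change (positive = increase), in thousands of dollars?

Rearranging supply gives Qs = 5P - 1185. In a free market, 1695 - 3P = 5P - 1185 gives the equilibrium P* = 360, Q* = 615.
Since 448 > 360, the floor is binding.
At P = 448: Qd = 1695 - 3·448 = 351 and Qs = 5·448 - 1185 = 1055.
Consumer surplus without the control is ½ · (565 - 360) · 615 = 63037.5.
With the floor, consumers buy 351 units at 448, so CS = ½ · (565 - 448) · 351 = 20533.5.
Change in consumer surplus = 20533.5 - 63037.5 = -42504.

-42504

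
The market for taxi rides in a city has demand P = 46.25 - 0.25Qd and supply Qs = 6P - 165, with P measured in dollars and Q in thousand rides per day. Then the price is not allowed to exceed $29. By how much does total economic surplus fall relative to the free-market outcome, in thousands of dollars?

Rearranging demand gives Qd = 185 - 4P. Without the control the market clears where 185 - 4P = 6P - 165, i.e. P* = 35 and Q* = 45.
The ceiling of 29 is below the equilibrium price 35, so it binds.
At P = 29: Qd = 185 - 4·29 = 69 and Qs = 6·29 - 165 = 9.
Quantity traded falls to 9. At Q = 9 the demand price is (185 - 9)/4 = 44 and the supply price is (165 + 9)/6 = 29.
Deadweight loss = ½ · (44 - 29) · (45 - 9) = ½ · 15 · 36 = 270.

270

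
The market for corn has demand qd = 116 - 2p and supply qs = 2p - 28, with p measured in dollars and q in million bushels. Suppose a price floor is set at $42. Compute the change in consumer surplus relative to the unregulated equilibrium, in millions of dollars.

Setting quantity demanded equal to quantity supplied, 116 - 2p = 2p - 28, gives p* = 36 and q* = 44.
Because the floor (42) lies above the market-clearing price, it is binding.
At p = 42: qd = 116 - 2·42 = 32 and qs = 2·42 - 28 = 56.
Consumer surplus without the control is ½ · (58 - 36) · 44 = 484.
With the floor, consumers buy 32 units at 42, so CS = ½ · (58 - 42) · 32 = 256.
Change in consumer surplus = 256 - 484 = -228.

-228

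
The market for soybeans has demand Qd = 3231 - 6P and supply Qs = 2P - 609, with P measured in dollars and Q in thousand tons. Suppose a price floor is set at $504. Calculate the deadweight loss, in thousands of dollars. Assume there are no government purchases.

6912

In a free market, 3231 - 6P = 2P - 609 gives the equilibrium P* = 480, Q* = 351.
The floor of 504 is above the equilibrium price 480, so it binds.
At P = 504: Qd = 3231 - 6·504 = 207 and Qs = 2·504 - 609 = 399.
Quantity traded falls to 207. At Q = 207 the demand price is (3231 - 207)/6 = 504 and the supply price is (609 + 207)/2 = 408.
Deadweight loss = ½ · (504 - 408) · (351 - 207) = ½ · 96 · 144 = 6912.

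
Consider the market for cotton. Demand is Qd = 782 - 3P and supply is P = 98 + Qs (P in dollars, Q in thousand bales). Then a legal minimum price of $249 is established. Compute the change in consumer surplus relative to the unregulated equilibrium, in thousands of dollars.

-2276.5

Rearranging supply gives Qs = P - 98. Without the control the market clears where 782 - 3P = P - 98, i.e. P* = 220 and Q* = 122.
The floor of 249 is above the equilibrium price 220, so it binds.
At P = 249: Qd = 782 - 3·249 = 35 and Qs = 249 - 98 = 151.
Consumer surplus without the control is ½ · (782/3 - 220) · 122 = 7442/3.
With the floor, consumers buy 35 units at 249, so CS = ½ · (782/3 - 249) · 35 = 1225/6.
Change in consumer surplus = 1225/6 - 7442/3 = -2276.5.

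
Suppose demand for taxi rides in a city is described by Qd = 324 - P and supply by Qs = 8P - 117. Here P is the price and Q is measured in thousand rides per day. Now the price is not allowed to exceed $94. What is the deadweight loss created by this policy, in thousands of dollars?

0

In a free market, 324 - P = 8P - 117 gives the equilibrium P* = 49, Q* = 275.
The ceiling of 94 is above the equilibrium price 49, so it is not binding; the market clears at P* = 49, Q* = 275.
Since the control does not bind, no trades are prevented and deadweight loss is zero.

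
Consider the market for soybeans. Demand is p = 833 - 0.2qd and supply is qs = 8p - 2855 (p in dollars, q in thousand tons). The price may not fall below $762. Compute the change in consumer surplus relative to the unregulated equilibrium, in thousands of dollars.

Rearranging demand gives qd = 4165 - 5p. In a free market, 4165 - 5p = 8p - 2855 gives the equilibrium p* = 540, q* = 1465.
Because the floor (762) lies above the market-clearing price, it is binding.
At p = 762: qd = 4165 - 5·762 = 355 and qs = 8·762 - 2855 = 3241.
Consumer surplus without the control is ½ · (833 - 540) · 1465 = 214622.5.
With the floor, consumers buy 355 units at 762, so CS = ½ · (833 - 762) · 355 = 12602.5.
Change in consumer surplus = 12602.5 - 214622.5 = -202020.

-202020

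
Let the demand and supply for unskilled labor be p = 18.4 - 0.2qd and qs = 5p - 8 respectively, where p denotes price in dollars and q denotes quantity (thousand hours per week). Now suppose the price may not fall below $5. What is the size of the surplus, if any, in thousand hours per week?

Rearranging demand gives qd = 92 - 5p. Without the control the market clears where 92 - 5p = 5p - 8, i.e. p* = 10 and q* = 42.
Since 5 is below p* = 10, the floor does not bind and the free-market outcome prevails.
Since the control does not bind, there is no surplus.

0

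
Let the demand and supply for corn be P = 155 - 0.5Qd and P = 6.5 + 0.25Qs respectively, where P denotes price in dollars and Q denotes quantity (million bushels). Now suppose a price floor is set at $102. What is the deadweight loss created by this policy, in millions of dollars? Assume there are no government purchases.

3174

Rearranging demand gives Qd = 310 - 2P; rearranging supply gives Qs = 4P - 26. Equilibrium: 310 - 2P = 4P - 26, so 336 = 6P and P* = 56, Q* = 198.
Because the floor (102) lies above the market-clearing price, it is binding.
At P = 102: Qd = 310 - 2·102 = 106 and Qs = 4·102 - 26 = 382.
Quantity traded falls to 106. At Q = 106 the demand price is (310 - 106)/2 = 102 and the supply price is (26 + 106)/4 = 33.
Deadweight loss = ½ · (102 - 33) · (198 - 106) = ½ · 69 · 92 = 3174.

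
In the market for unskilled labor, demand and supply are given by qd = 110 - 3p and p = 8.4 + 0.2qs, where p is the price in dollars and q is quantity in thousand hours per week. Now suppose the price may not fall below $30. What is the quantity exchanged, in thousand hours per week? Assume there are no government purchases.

Rearranging supply gives qs = 5p - 42. Equilibrium: 110 - 3p = 5p - 42, so 152 = 8p and p* = 19, q* = 53.
Because the floor (30) lies above the market-clearing price, it is binding.
At p = 30: qd = 110 - 3·30 = 20 and qs = 5·30 - 42 = 108.
The quantity actually transacted is the short side, demand: 20.

20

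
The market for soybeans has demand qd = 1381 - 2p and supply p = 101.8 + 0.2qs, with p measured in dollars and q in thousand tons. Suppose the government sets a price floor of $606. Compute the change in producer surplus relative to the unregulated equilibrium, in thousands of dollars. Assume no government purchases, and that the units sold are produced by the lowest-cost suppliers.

11625.6

Rearranging supply gives qs = 5p - 509. Setting quantity demanded equal to quantity supplied, 1381 - 2p = 5p - 509, gives p* = 270 and q* = 841.
Since 606 > 270, the floor is binding.
At p = 606: qd = 1381 - 2·606 = 169 and qs = 5·606 - 509 = 2521.
Producer surplus without the control is ½ · (270 - 101.8) · 841 = 70728.1.
With the floor, 169 units are sold at 606. The supply price at q = 169 is 135.6, so PS = ½ · [(606 - 101.8) + (606 - 135.6)] · 169 = 82353.7.
Change in producer surplus = 82353.7 - 70728.1 = 11625.6.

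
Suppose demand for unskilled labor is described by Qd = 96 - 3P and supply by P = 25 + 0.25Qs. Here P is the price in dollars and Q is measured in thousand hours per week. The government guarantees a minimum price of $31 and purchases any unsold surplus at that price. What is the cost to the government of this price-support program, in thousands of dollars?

651

Rearranging supply gives Qs = 4P - 100. Setting quantity demanded equal to quantity supplied, 96 - 3P = 4P - 100, gives P* = 28 and Q* = 12.
The floor of 31 is above the equilibrium price 28, so it binds.
At P = 31: Qd = 96 - 3·31 = 3 and Qs = 4·31 - 100 = 24.
Surplus = Qs - Qd = 21.
Government expenditure = surplus × support price = 21 × 31 = 651.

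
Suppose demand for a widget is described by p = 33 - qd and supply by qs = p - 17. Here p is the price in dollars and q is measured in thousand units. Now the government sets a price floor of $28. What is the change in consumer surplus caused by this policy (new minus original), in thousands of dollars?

-19.5

Rearranging demand gives qd = 33 - p. In a free market, 33 - p = p - 17 gives the equilibrium p* = 25, q* = 8.
Because the floor (28) lies above the market-clearing price, it is binding.
At p = 28: qd = 33 - 28 = 5 and qs = 28 - 17 = 11.
Consumer surplus without the control is ½ · (33 - 25) · 8 = 32.
With the floor, consumers buy 5 units at 28, so CS = ½ · (33 - 28) · 5 = 12.5.
Change in consumer surplus = 12.5 - 32 = -19.5.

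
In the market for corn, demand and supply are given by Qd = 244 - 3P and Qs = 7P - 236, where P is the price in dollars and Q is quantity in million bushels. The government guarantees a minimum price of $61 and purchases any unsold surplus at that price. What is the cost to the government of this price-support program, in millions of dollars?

Setting quantity demanded equal to quantity supplied, 244 - 3P = 7P - 236, gives P* = 48 and Q* = 100.
Since 61 > 48, the floor is binding.
At P = 61: Qd = 244 - 3·61 = 61 and Qs = 7·61 - 236 = 191.
Surplus = Qs - Qd = 130.
Government expenditure = surplus × support price = 130 × 61 = 7930.

7930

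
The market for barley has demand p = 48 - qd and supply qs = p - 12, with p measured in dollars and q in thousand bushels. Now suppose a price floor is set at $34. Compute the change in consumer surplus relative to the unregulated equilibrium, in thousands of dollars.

Rearranging demand gives qd = 48 - p. Equilibrium: 48 - p = p - 12, so 60 = 2p and p* = 30, q* = 18.
Because the floor (34) lies above the market-clearing price, it is binding.
At p = 34: qd = 48 - 34 = 14 and qs = 34 - 12 = 22.
Consumer surplus without the control is ½ · (48 - 30) · 18 = 162.
With the floor, consumers buy 14 units at 34, so CS = ½ · (48 - 34) · 14 = 98.
Change in consumer surplus = 98 - 162 = -64.

-64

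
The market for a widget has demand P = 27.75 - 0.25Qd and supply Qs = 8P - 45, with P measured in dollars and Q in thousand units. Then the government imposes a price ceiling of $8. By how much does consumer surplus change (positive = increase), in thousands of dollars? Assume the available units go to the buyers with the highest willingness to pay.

-105

Rearranging demand gives Qd = 111 - 4P. Equilibrium: 111 - 4P = 8P - 45, so 156 = 12P and P* = 13, Q* = 59.
The ceiling of 8 is below the equilibrium price 13, so it binds.
At P = 8: Qd = 111 - 4·8 = 79 and Qs = 8·8 - 45 = 19.
Consumer surplus without the control is ½ · (27.75 - 13) · 59 = 435.125.
With the ceiling, 19 units are sold at 8 (assume they go to the highest-value buyers). The demand price at Q = 19 is 23, so CS = ½ · [(27.75 - 8) + (23 - 8)] · 19 = 330.125.
Change in consumer surplus = 330.125 - 435.125 = -105.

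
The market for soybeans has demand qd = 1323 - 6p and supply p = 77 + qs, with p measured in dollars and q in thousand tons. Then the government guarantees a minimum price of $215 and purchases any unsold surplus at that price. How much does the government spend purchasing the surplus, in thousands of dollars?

22575

Rearranging supply gives qs = p - 77. Setting quantity demanded equal to quantity supplied, 1323 - 6p = p - 77, gives p* = 200 and q* = 123.
Because the floor (215) lies above the market-clearing price, it is binding.
At p = 215: qd = 1323 - 6·215 = 33 and qs = 215 - 77 = 138.
Surplus = qs - qd = 105.
Government expenditure = surplus × support price = 105 × 215 = 22575.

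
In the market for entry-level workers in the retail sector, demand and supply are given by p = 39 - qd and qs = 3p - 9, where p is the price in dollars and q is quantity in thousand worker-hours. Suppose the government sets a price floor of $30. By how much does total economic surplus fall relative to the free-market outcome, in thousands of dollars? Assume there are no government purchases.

216

Rearranging demand gives qd = 39 - p. Equilibrium: 39 - p = 3p - 9, so 48 = 4p and p* = 12, q* = 27.
Since 30 > 12, the floor is binding.
At p = 30: qd = 39 - 30 = 9 and qs = 3·30 - 9 = 81.
Quantity traded falls to 9. At q = 9 the demand price is 39 - 9 = 30 and the supply price is (9 + 9)/3 = 6.
Deadweight loss = ½ · (30 - 6) · (27 - 9) = ½ · 24 · 18 = 216.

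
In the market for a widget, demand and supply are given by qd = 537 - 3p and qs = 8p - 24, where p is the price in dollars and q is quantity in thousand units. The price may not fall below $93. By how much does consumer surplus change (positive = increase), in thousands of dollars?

-13482

Setting quantity demanded equal to quantity supplied, 537 - 3p = 8p - 24, gives p* = 51 and q* = 384.
The floor of 93 is above the equilibrium price 51, so it binds.
At p = 93: qd = 537 - 3·93 = 258 and qs = 8·93 - 24 = 720.
Consumer surplus without the control is ½ · (179 - 51) · 384 = 24576.
With the floor, consumers buy 258 units at 93, so CS = ½ · (179 - 93) · 258 = 11094.
Change in consumer surplus = 11094 - 24576 = -13482.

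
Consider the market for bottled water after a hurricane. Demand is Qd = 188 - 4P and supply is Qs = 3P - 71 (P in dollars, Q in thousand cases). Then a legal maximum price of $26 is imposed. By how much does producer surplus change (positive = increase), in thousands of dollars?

Setting quantity demanded equal to quantity supplied, 188 - 4P = 3P - 71, gives P* = 37 and Q* = 40.
The ceiling of 26 is below the equilibrium price 37, so it binds.
At P = 26: Qd = 188 - 4·26 = 84 and Qs = 3·26 - 71 = 7.
Producer surplus without the control is ½ · (37 - 71/3) · 40 = 800/3.
With the ceiling, producers sell 7 units at 26, so PS = ½ · (26 - 71/3) · 7 = 49/6.
Change in producer surplus = 49/6 - 800/3 = -258.5.

-258.5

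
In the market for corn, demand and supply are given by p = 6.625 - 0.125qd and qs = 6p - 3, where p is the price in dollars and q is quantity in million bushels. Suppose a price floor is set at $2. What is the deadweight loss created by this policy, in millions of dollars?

Rearranging demand gives qd = 53 - 8p. Setting quantity demanded equal to quantity supplied, 53 - 8p = 6p - 3, gives p* = 4 and q* = 21.
The floor of 2 is below the equilibrium price 4, so it is not binding; the market clears at p* = 4, q* = 21.
Since the control does not bind, no trades are prevented and deadweight loss is zero.

0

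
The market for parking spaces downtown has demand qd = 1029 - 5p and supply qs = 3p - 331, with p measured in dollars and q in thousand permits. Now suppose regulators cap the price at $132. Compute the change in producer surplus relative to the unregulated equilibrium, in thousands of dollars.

In a free market, 1029 - 5p = 3p - 331 gives the equilibrium p* = 170, q* = 179.
Since 132 < 170, the ceiling is binding.
At p = 132: qd = 1029 - 5·132 = 369 and qs = 3·132 - 331 = 65.
Producer surplus without the control is ½ · (170 - 331/3) · 179 = 32041/6.
With the ceiling, producers sell 65 units at 132, so PS = ½ · (132 - 331/3) · 65 = 4225/6.
Change in producer surplus = 4225/6 - 32041/6 = -4636.

-4636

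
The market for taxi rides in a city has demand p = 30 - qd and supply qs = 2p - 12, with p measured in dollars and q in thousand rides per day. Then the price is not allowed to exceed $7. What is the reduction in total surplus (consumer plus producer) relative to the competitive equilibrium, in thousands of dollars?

Rearranging demand gives qd = 30 - p. Without the control the market clears where 30 - p = 2p - 12, i.e. p* = 14 and q* = 16.
Since 7 < 14, the ceiling is binding.
At p = 7: qd = 30 - 7 = 23 and qs = 2·7 - 12 = 2.
Quantity traded falls to 2. At q = 2 the demand price is 30 - 2 = 28 and the supply price is (12 + 2)/2 = 7.
Deadweight loss = ½ · (28 - 7) · (16 - 2) = ½ · 21 · 14 = 147.

147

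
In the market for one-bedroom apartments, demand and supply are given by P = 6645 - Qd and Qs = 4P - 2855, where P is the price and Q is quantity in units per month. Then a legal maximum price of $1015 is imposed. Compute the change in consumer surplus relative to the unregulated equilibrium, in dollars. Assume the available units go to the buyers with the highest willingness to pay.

Rearranging demand gives Qd = 6645 - P. Equilibrium: 6645 - P = 4P - 2855, so 9500 = 5P and P* = 1900, Q* = 4745.
The ceiling of 1015 is below the equilibrium price 1900, so it binds.
At P = 1015: Qd = 6645 - 1015 = 5630 and Qs = 4·1015 - 2855 = 1205.
Consumer surplus without the control is ½ · (6645 - 1900) · 4745 = 11257512.5.
With the ceiling, 1205 units are sold at 1015 (assume they go to the highest-value buyers). The demand price at Q = 1205 is 5440, so CS = ½ · [(6645 - 1015) + (5440 - 1015)] · 1205 = 6058137.5.
Change in consumer surplus = 6058137.5 - 11257512.5 = -5199375.

-5199375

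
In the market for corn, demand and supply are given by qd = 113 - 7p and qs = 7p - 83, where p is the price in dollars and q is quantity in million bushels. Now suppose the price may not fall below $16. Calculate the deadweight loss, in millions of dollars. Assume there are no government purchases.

28

In a free market, 113 - 7p = 7p - 83 gives the equilibrium p* = 14, q* = 15.
Because the floor (16) lies above the market-clearing price, it is binding.
At p = 16: qd = 113 - 7·16 = 1 and qs = 7·16 - 83 = 29.
Quantity traded falls to 1. At q = 1 the demand price is (113 - 1)/7 = 16 and the supply price is (83 + 1)/7 = 12.
Deadweight loss = ½ · (16 - 12) · (15 - 1) = ½ · 4 · 14 = 28.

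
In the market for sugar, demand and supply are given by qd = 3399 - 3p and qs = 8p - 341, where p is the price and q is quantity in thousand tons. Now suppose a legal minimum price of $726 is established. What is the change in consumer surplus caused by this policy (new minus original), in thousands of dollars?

-694800

Without the control the market clears where 3399 - 3p = 8p - 341, i.e. p* = 340 and q* = 2379.
Because the floor (726) lies above the market-clearing price, it is binding.
At p = 726: qd = 3399 - 3·726 = 1221 and qs = 8·726 - 341 = 5467.
Consumer surplus without the control is ½ · (1133 - 340) · 2379 = 943273.5.
With the floor, consumers buy 1221 units at 726, so CS = ½ · (1133 - 726) · 1221 = 248473.5.
Change in consumer surplus = 248473.5 - 943273.5 = -694800.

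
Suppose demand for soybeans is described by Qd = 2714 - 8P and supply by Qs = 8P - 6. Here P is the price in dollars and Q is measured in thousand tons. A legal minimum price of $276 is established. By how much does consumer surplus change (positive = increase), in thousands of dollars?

-98580

Equilibrium: 2714 - 8P = 8P - 6, so 2720 = 16P and P* = 170, Q* = 1354.
Since 276 > 170, the floor is binding.
At P = 276: Qd = 2714 - 8·276 = 506 and Qs = 8·276 - 6 = 2202.
Consumer surplus without the control is ½ · (339.25 - 170) · 1354 = 114582.25.
With the floor, consumers buy 506 units at 276, so CS = ½ · (339.25 - 276) · 506 = 16002.25.
Change in consumer surplus = 16002.25 - 114582.25 = -98580.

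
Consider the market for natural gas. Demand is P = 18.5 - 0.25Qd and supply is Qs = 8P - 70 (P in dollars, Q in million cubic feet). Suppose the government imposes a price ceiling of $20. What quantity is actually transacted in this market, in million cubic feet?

26

Rearranging demand gives Qd = 74 - 4P. Setting quantity demanded equal to quantity supplied, 74 - 4P = 8P - 70, gives P* = 12 and Q* = 26.
Since 20 is above P* = 12, the ceiling does not bind and the free-market outcome prevails.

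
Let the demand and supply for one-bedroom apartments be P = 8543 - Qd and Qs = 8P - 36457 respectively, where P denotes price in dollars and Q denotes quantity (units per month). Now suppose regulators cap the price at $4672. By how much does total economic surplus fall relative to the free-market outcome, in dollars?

Rearranging demand gives Qd = 8543 - P. Without the control the market clears where 8543 - P = 8P - 36457, i.e. P* = 5000 and Q* = 3543.
Because the ceiling (4672) lies below the market-clearing price, it is binding.
At P = 4672: Qd = 8543 - 4672 = 3871 and Qs = 8·4672 - 36457 = 919.
Quantity traded falls to 919. At Q = 919 the demand price is 8543 - 919 = 7624 and the supply price is (36457 + 919)/8 = 4672.
Deadweight loss = ½ · (7624 - 4672) · (3543 - 919) = ½ · 2952 · 2624 = 3873024.

3873024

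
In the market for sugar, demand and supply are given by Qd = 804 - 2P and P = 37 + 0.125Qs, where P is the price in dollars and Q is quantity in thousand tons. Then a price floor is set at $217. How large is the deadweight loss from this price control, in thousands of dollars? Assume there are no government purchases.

Rearranging supply gives Qs = 8P - 296. Equilibrium: 804 - 2P = 8P - 296, so 1100 = 10P and P* = 110, Q* = 584.
Since 217 > 110, the floor is binding.
At P = 217: Qd = 804 - 2·217 = 370 and Qs = 8·217 - 296 = 1440.
Quantity traded falls to 370. At Q = 370 the demand price is (804 - 370)/2 = 217 and the supply price is (296 + 370)/8 = 83.25.
Deadweight loss = ½ · (217 - 83.25) · (584 - 370) = ½ · 133.75 · 214 = 14311.25.

14311.25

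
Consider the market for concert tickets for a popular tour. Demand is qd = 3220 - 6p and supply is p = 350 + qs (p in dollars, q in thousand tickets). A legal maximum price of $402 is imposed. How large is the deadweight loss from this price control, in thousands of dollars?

Rearranging supply gives qs = p - 350. Without the control the market clears where 3220 - 6p = p - 350, i.e. p* = 510 and q* = 160.
Because the ceiling (402) lies below the market-clearing price, it is binding.
At p = 402: qd = 3220 - 6·402 = 808 and qs = 402 - 350 = 52.
Quantity traded falls to 52. At q = 52 the demand price is (3220 - 52)/6 = 528 and the supply price is 350 + 52 = 402.
Deadweight loss = ½ · (528 - 402) · (160 - 52) = ½ · 126 · 108 = 6804.

6804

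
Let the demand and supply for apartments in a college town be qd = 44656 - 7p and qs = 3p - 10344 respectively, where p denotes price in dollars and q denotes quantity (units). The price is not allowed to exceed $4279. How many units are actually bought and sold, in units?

In a free market, 44656 - 7p = 3p - 10344 gives the equilibrium p* = 5500, q* = 6156.
Since 4279 < 5500, the ceiling is binding.
At p = 4279: qd = 44656 - 7·4279 = 14703 and qs = 3·4279 - 10344 = 2493.
The quantity actually transacted is the short side, supply: 2493.

2493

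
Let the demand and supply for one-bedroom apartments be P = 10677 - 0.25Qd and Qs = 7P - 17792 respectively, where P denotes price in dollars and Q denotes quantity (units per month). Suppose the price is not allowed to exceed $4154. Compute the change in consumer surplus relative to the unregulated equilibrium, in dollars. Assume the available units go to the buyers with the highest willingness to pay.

4094195.5

Rearranging demand gives Qd = 42708 - 4P. In a free market, 42708 - 4P = 7P - 17792 gives the equilibrium P* = 5500, Q* = 20708.
Because the ceiling (4154) lies below the market-clearing price, it is binding.
At P = 4154: Qd = 42708 - 4·4154 = 26092 and Qs = 7·4154 - 17792 = 11286.
Consumer surplus without the control is ½ · (10677 - 5500) · 20708 = 53602658.
With the ceiling, 11286 units are sold at 4154 (assume they go to the highest-value buyers). The demand price at Q = 11286 is 7855.5, so CS = ½ · [(10677 - 4154) + (7855.5 - 4154)] · 11286 = 57696853.5.
Change in consumer surplus = 57696853.5 - 53602658 = 4094195.5.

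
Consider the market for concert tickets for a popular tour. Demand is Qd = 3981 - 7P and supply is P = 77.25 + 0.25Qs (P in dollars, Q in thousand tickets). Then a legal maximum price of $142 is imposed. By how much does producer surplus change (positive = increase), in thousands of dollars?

Rearranging supply gives Qs = 4P - 309. Setting quantity demanded equal to quantity supplied, 3981 - 7P = 4P - 309, gives P* = 390 and Q* = 1251.
Because the ceiling (142) lies below the market-clearing price, it is binding.
At P = 142: Qd = 3981 - 7·142 = 2987 and Qs = 4·142 - 309 = 259.
Producer surplus without the control is ½ · (390 - 77.25) · 1251 = 195625.125.
With the ceiling, producers sell 259 units at 142, so PS = ½ · (142 - 77.25) · 259 = 8385.125.
Change in producer surplus = 8385.125 - 195625.125 = -187240.

-187240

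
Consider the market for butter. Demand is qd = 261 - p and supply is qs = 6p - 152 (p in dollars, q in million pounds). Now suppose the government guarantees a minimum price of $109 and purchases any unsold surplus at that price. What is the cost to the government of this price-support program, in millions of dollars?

38150

Equilibrium: 261 - p = 6p - 152, so 413 = 7p and p* = 59, q* = 202.
Because the floor (109) lies above the market-clearing price, it is binding.
At p = 109: qd = 261 - 109 = 152 and qs = 6·109 - 152 = 502.
Surplus = qs - qd = 350.
Government expenditure = surplus × support price = 350 × 109 = 38150.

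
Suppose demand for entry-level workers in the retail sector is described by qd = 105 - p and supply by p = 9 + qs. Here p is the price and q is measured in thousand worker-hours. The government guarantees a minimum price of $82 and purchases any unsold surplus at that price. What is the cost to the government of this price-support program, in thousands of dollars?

Rearranging supply gives qs = p - 9. Without the control the market clears where 105 - p = p - 9, i.e. p* = 57 and q* = 48.
Because the floor (82) lies above the market-clearing price, it is binding.
At p = 82: qd = 105 - 82 = 23 and qs = 82 - 9 = 73.
Surplus = qs - qd = 50.
Government expenditure = surplus × support price = 50 × 82 = 4100.

4100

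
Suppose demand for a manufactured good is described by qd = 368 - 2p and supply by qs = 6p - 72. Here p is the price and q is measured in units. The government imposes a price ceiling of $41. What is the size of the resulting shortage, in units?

112

Equilibrium: 368 - 2p = 6p - 72, so 440 = 8p and p* = 55, q* = 258.
Because the ceiling (41) lies below the market-clearing price, it is binding.
At p = 41: qd = 368 - 2·41 = 286 and qs = 6·41 - 72 = 174.
Shortage = qd - qs = 286 - 174 = 112.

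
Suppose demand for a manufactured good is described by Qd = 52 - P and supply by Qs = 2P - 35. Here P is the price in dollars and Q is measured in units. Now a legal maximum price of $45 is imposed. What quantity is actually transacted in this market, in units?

23

Without the control the market clears where 52 - P = 2P - 35, i.e. P* = 29 and Q* = 23.
Since 45 is above P* = 29, the ceiling does not bind and the free-market outcome prevails.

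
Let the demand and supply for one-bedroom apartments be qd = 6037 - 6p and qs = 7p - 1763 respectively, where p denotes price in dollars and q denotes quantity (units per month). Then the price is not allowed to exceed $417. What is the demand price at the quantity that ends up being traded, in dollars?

813.5

Without the control the market clears where 6037 - 6p = 7p - 1763, i.e. p* = 600 and q* = 2437.
Since 417 < 600, the ceiling is binding.
At p = 417: qd = 6037 - 6·417 = 3535 and qs = 7·417 - 1763 = 1156.
Only 1156 units reach the market. On the demand curve, the marginal buyer's willingness to pay at q = 1156 is (6037 - 1156)/6 = 813.5.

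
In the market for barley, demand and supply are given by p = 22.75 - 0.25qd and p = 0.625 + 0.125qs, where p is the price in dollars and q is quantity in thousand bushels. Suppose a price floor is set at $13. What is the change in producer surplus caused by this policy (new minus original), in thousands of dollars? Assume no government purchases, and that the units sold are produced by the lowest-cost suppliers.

170

Rearranging demand gives qd = 91 - 4p; rearranging supply gives qs = 8p - 5. Without the control the market clears where 91 - 4p = 8p - 5, i.e. p* = 8 and q* = 59.
The floor of 13 is above the equilibrium price 8, so it binds.
At p = 13: qd = 91 - 4·13 = 39 and qs = 8·13 - 5 = 99.
Producer surplus without the control is ½ · (8 - 0.625) · 59 = 217.5625.
With the floor, 39 units are sold at 13. The supply price at q = 39 is 5.5, so PS = ½ · [(13 - 0.625) + (13 - 5.5)] · 39 = 387.5625.
Change in producer surplus = 387.5625 - 217.5625 = 170.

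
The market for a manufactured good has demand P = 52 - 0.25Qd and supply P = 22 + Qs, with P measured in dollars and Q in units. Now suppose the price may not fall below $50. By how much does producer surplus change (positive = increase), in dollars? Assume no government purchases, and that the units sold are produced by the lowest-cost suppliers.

-96

Rearranging demand gives Qd = 208 - 4P; rearranging supply gives Qs = P - 22. Without the control the market clears where 208 - 4P = P - 22, i.e. P* = 46 and Q* = 24.
Since 50 > 46, the floor is binding.
At P = 50: Qd = 208 - 4·50 = 8 and Qs = 50 - 22 = 28.
Producer surplus without the control is ½ · (46 - 22) · 24 = 288.
With the floor, 8 units are sold at 50. The supply price at Q = 8 is 30, so PS = ½ · [(50 - 22) + (50 - 30)] · 8 = 192.
Change in producer surplus = 192 - 288 = -96.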